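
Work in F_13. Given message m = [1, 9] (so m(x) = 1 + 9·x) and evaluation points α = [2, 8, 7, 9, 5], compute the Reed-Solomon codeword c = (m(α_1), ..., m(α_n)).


c = [6, 8, 12, 4, 7]

Message polynomial: m(x) = 1 + 9·x (mod 13).
For each evaluation point α_i, compute m(α_i) mod 13:
  α_1 = 2: Horner steps 9 → 6, so m(2) = 6.
  α_2 = 8: Horner steps 9 → 8, so m(8) = 8.
  α_3 = 7: Horner steps 9 → 12, so m(7) = 12.
  α_4 = 9: Horner steps 9 → 4, so m(9) = 4.
  α_5 = 5: Horner steps 9 → 7, so m(5) = 7.
Codeword c = [6, 8, 12, 4, 7] ∈ F_13^5.


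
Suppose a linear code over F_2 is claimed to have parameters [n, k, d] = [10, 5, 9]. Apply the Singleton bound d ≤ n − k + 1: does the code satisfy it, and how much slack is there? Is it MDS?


Singleton RHS = n − k + 1 = 6, slack = -3, bound violated (no such code; not MDS).

Singleton bound: d ≤ n − k + 1.
Here n = 10, k = 5, so n − k + 1 = 6.
Given d = 9, check d ≤ 6: NO.
Slack = (n − k + 1) − d = -3.
The slack is negative: d = 9 exceeds n − k + 1 = 6 by 3, so the Singleton bound is violated and no linear [10, 5, 9]_2 code can exist. In particular it is not MDS (MDS requires d = n − k + 1 exactly).
Description: the claimed parameters are [10, 5, 9]_2; such a code would be impossible (violates the Singleton bound).


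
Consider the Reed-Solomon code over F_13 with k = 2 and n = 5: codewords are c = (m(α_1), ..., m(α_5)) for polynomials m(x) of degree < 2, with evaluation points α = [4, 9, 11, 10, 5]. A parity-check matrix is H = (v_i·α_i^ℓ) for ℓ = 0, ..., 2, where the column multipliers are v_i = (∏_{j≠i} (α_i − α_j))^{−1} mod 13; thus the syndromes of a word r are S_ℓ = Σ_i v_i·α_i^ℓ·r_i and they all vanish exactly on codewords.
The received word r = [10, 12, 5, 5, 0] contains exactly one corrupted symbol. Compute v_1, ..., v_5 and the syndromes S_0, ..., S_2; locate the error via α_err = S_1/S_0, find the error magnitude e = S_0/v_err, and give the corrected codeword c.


S = (9, 12, 3), error at position 4, error magnitude e = 3, c = [10, 12, 5, 2, 0].

Step 1: column multipliers v_i = (∏_{j≠i}(α_i − α_j))^{−1} mod 13.
  i = 1 (α = 4): (4−9)(4−11)(4−10)(4−5) = (−5)·(−7)·(−6)·(−1) = 210 ≡ 2, so v_1 = 2^{−1} = 7 (mod 13).
  i = 2 (α = 9): (9−4)(9−11)(9−10)(9−5) = 5·(−2)·(−1)·4 = 40 ≡ 1, so v_2 = 1^{−1} = 1 (mod 13).
  i = 3 (α = 11): (11−4)(11−9)(11−10)(11−5) = 7·2·1·6 = 84 ≡ 6, so v_3 = 6^{−1} = 11 (mod 13).
  i = 4 (α = 10): (10−4)(10−9)(10−11)(10−5) = 6·1·(−1)·5 = −30 ≡ 9, so v_4 = 9^{−1} = 3 (mod 13).
  i = 5 (α = 5): (5−4)(5−9)(5−11)(5−10) = 1·(−4)·(−6)·(−5) = −120 ≡ 10, so v_5 = 10^{−1} = 4 (mod 13).
  v = [7, 1, 11, 3, 4].
Step 2: syndromes of r = [10, 12, 5, 5, 0] (all sums mod 13).
  S_0 = Σ v_i r_i = 7·10 + 1·12 + 11·5 + 3·5 + 4·0 = 152 ≡ 9.
  S_1 = Σ v_i α_i r_i = 7·4·10 + 1·9·12 + 11·11·5 + 3·10·5 + 4·5·0 = 1143 ≡ 12.
  α_i^2 mod 13 = [3, 3, 4, 9, 12].
  S_2 = Σ v_i α_i^2 r_i = 7·3·10 + 1·3·12 + 11·4·5 + 3·9·5 + 4·12·0 = 601 ≡ 3.
  S = (9, 12, 3) ≠ 0, so r is not a codeword (an error is present).
Step 3: locate the error. For a single error e at position i, S_ℓ = v_i·e·α_i^ℓ, so α_err = S_1/S_0.
  S_0^{−1} = 9^{−1} = 3 (mod 13), so α_err = 12·3 = 36 ≡ 10 = α_4. Error position i = 4.
  Consistency check: S_2/S_1 = 3·12 = 36 ≡ 10 = α_err ✓ (single-error assumption holds).
Step 4: error magnitude e = S_0/v_4 = S_0·∏_{j≠4}(α_4 − α_j) = 9·9 = 81 ≡ 3 (mod 13).
Step 5: correct position 4: c_4 = r_4 − e = 5 − 3 ≡ 2 (mod 13). Hence c = [10, 12, 5, 2, 0].
  Check: interpolating c through the α_i gives m(x) = 11 + 3·x (degree < 2) with m(α_i) = c_i for every i, so c is indeed a codeword.


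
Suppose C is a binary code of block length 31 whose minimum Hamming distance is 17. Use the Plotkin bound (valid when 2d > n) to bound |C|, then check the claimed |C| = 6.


Plotkin bound M ≤ 10; given |C| = 6 ≤ bound (satisfied).

Check applicability: 2d = 34, n = 31.
2d − n = 3 > 0, so Plotkin applies.
Compute d/(2d−n) = 17/3 ≈ 5.6667.
⌊d/(2d−n)⌋ = 5.
Plotkin bound: M ≤ 2·5 = 10.
Given |C| = 6, check: satisfied.
This |C| is below the Plotkin bound.


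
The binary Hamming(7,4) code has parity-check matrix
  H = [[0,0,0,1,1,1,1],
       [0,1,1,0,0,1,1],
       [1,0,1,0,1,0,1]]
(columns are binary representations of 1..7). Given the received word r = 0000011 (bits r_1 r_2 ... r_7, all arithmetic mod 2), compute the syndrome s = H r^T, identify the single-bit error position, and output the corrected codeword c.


s = (0, 0, 1)^T, error position = 1, corrected codeword c = 1000011

Compute s = H r^T mod 2 one row at a time:
  s_1 = 0 + 0 + 1 + 1 = 2 ≡ 0 (mod 2).
  s_2 = 0 + 0 + 1 + 1 = 2 ≡ 0 (mod 2).
  s_3 = 0 + 0 + 0 + 1 = 1 ≡ 1 (mod 2).
s = (0, 0, 1)^T — this equals column 1 of H (binary 001), so error is at position 1.
Correct: flip bit 1 of r = 0000011 to get c = 1000011.


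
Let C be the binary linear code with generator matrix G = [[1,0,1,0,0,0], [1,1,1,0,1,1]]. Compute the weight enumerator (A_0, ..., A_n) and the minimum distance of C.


Weight distribution: A_0 = 1, A_2 = 1, A_3 = 1, A_5 = 1. Minimum distance d = 2.

Enumerate all 2^2 = 4 messages m ∈ F_2^2.
For each, compute codeword c = mG in F_2^6, then tally its weight.
  m = 00 → c = 000000, weight = 0.
  m = 10 → c = 101000, weight = 2.
  m = 01 → c = 111011, weight = 5.
  m = 11 → c = 010011, weight = 3.
Tally weights:
  weight 0: 1 codewords.
  weight 2: 1 codewords.
  weight 3: 1 codewords.
  weight 5: 1 codewords.
Minimum distance d = smallest w > 0 with A_w > 0 = 2.
Sanity: Σ A_w = 4 = 2^2 = 4 ✓.


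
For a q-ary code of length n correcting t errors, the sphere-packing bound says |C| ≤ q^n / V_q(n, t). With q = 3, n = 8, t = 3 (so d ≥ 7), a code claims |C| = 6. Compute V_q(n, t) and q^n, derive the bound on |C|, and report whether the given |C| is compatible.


V_q(n, t) = 577, q^n = 6561, Hamming bound = 11, |C| = 6 ≤ bound (satisfied).

Step 1: Compute V_q(n, t) = Σ_{j=0}^3 C(n, j) (q−1)^j.
  j = 0: C(8,0)·(2)^0 = 1·1 = 1.
  j = 1: C(8,1)·(2)^1 = 8·2 = 16.
  j = 2: C(8,2)·(2)^2 = 28·4 = 112.
  j = 3: C(8,3)·(2)^3 = 56·8 = 448.
  V_q(n, t) = 1 + 16 + 112 + 448 = 577.
Step 2: q^n = 3^8 = 6561.
Step 3: Hamming bound ⌊q^n / V_q(n,t)⌋ = ⌊6561/577⌋ = 11.
Step 4: Compare |C| = 6 to 11: satisfied.
The claimed |C| lies below the Hamming bound.


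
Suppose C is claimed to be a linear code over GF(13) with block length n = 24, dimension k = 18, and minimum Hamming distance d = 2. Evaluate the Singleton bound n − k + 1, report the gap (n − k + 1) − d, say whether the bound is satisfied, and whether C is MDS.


Singleton RHS = n − k + 1 = 7, slack = 5, bound satisfied, not MDS.

Singleton bound: d ≤ n − k + 1.
Here n = 24, k = 18, so n − k + 1 = 7.
Given d = 2, check d ≤ 7: YES.
Slack = (n − k + 1) − d = 5.
The code is NOT MDS (slack = 5 > 0).
Description: the claimed parameters are [24, 18, 2]_13; such a code would be non-MDS.


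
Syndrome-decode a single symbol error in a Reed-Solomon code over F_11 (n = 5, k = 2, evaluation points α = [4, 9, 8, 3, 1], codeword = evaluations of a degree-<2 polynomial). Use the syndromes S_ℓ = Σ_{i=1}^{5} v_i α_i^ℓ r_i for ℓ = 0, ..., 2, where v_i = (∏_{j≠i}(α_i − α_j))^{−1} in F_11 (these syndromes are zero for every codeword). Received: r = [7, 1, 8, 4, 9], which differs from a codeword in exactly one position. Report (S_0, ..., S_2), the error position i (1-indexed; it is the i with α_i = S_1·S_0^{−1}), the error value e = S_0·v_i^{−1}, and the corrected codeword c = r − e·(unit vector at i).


S = (5, 1, 9), error at position 2, error magnitude e = 1, c = [7, 0, 8, 4, 9].

Step 1: column multipliers v_i = (∏_{j≠i}(α_i − α_j))^{−1} mod 11.
  i = 1 (α = 4): (4−9)(4−8)(4−3)(4−1) = (−5)·(−4)·1·3 = 60 ≡ 5, so v_1 = 5^{−1} = 9 (mod 11).
  i = 2 (α = 9): (9−4)(9−8)(9−3)(9−1) = 5·1·6·8 = 240 ≡ 9, so v_2 = 9^{−1} = 5 (mod 11).
  i = 3 (α = 8): (8−4)(8−9)(8−3)(8−1) = 4·(−1)·5·7 = −140 ≡ 3, so v_3 = 3^{−1} = 4 (mod 11).
  i = 4 (α = 3): (3−4)(3−9)(3−8)(3−1) = (−1)·(−6)·(−5)·2 = −60 ≡ 6, so v_4 = 6^{−1} = 2 (mod 11).
  i = 5 (α = 1): (1−4)(1−9)(1−8)(1−3) = (−3)·(−8)·(−7)·(−2) = 336 ≡ 6, so v_5 = 6^{−1} = 2 (mod 11).
  v = [9, 5, 4, 2, 2].
Step 2: syndromes of r = [7, 1, 8, 4, 9] (all sums mod 11).
  S_0 = Σ v_i r_i = 9·7 + 5·1 + 4·8 + 2·4 + 2·9 = 126 ≡ 5.
  S_1 = Σ v_i α_i r_i = 9·4·7 + 5·9·1 + 4·8·8 + 2·3·4 + 2·1·9 = 595 ≡ 1.
  α_i^2 mod 11 = [5, 4, 9, 9, 1].
  S_2 = Σ v_i α_i^2 r_i = 9·5·7 + 5·4·1 + 4·9·8 + 2·9·4 + 2·1·9 = 713 ≡ 9.
  S = (5, 1, 9) ≠ 0, so r is not a codeword (an error is present).
Step 3: locate the error. For a single error e at position i, S_ℓ = v_i·e·α_i^ℓ, so α_err = S_1/S_0.
  S_0^{−1} = 5^{−1} = 9 (mod 11), so α_err = 1·9 = 9 ≡ 9 = α_2. Error position i = 2.
  Consistency check: S_2/S_1 = 9·1 = 9 ≡ 9 = α_err ✓ (single-error assumption holds).
Step 4: error magnitude e = S_0/v_2 = S_0·∏_{j≠2}(α_2 − α_j) = 5·9 = 45 ≡ 1 (mod 11).
Step 5: correct position 2: c_2 = r_2 − e = 1 − 1 ≡ 0 (mod 11). Hence c = [7, 0, 8, 4, 9].
  Check: interpolating c through the α_i gives m(x) = 6 + 3·x (degree < 2) with m(α_i) = c_i for every i, so c is indeed a codeword.


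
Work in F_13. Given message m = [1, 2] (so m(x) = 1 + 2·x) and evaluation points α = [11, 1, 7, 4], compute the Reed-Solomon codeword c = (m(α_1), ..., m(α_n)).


c = [10, 3, 2, 9]

Message polynomial: m(x) = 1 + 2·x (mod 13).
For each evaluation point α_i, compute m(α_i) mod 13:
  α_1 = 11: Horner steps 2 → 10, so m(11) = 10.
  α_2 = 1: Horner steps 2 → 3, so m(1) = 3.
  α_3 = 7: Horner steps 2 → 2, so m(7) = 2.
  α_4 = 4: Horner steps 2 → 9, so m(4) = 9.
Codeword c = [10, 3, 2, 9] ∈ F_13^4.


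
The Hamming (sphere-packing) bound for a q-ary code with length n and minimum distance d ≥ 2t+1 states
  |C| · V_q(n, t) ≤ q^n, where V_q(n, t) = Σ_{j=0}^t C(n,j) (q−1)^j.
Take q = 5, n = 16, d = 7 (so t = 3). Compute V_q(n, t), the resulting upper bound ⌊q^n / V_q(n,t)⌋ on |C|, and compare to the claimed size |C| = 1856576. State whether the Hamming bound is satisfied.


V_q(n, t) = 37825, q^n = 152587890625, Hamming bound = 4034048, |C| = 1856576 ≤ bound (satisfied).

Step 1: Compute V_q(n, t) = Σ_{j=0}^3 C(n, j) (q−1)^j.
  j = 0: C(16,0)·(4)^0 = 1·1 = 1.
  j = 1: C(16,1)·(4)^1 = 16·4 = 64.
  j = 2: C(16,2)·(4)^2 = 120·16 = 1920.
  j = 3: C(16,3)·(4)^3 = 560·64 = 35840.
  V_q(n, t) = 1 + 64 + 1920 + 35840 = 37825.
Step 2: q^n = 5^16 = 152587890625.
Step 3: Hamming bound ⌊q^n / V_q(n,t)⌋ = ⌊152587890625/37825⌋ = 4034048.
Step 4: Compare |C| = 1856576 to 4034048: satisfied.
The claimed |C| lies below the Hamming bound.


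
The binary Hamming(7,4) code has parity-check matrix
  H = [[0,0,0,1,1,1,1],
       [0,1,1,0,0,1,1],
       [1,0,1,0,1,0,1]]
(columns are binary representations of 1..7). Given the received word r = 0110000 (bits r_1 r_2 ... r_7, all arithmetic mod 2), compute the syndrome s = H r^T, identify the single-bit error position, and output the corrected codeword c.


s = (0, 0, 1)^T, error position = 1, corrected codeword c = 1110000

Compute s = H r^T mod 2 one row at a time:
  s_1 = 0 + 0 + 0 + 0 = 0 ≡ 0 (mod 2).
  s_2 = 1 + 1 + 0 + 0 = 2 ≡ 0 (mod 2).
  s_3 = 0 + 1 + 0 + 0 = 1 ≡ 1 (mod 2).
s = (0, 0, 1)^T — this equals column 1 of H (binary 001), so error is at position 1.
Correct: flip bit 1 of r = 0110000 to get c = 1110000.


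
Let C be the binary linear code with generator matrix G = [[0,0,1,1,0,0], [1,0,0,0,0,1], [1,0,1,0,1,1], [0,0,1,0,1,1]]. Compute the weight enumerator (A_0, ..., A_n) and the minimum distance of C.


Weight distribution: A_0 = 1, A_1 = 2, A_2 = 4, A_3 = 6, A_4 = 3. Minimum distance d = 1.

Enumerate all 2^4 = 16 messages m ∈ F_2^4.
For each, compute codeword c = mG in F_2^6, then tally its weight.
  m = 0000 → c = 000000, weight = 0.
  m = 1000 → c = 001100, weight = 2.
  m = 0100 → c = 100001, weight = 2.
  m = 1100 → c = 101101, weight = 4.
  m = 0010 → c = 101011, weight = 4.
  m = 1010 → c = 100111, weight = 4.
  m = 0110 → c = 001010, weight = 2.
  m = 1110 → c = 000110, weight = 2.
  m = 0001 → c = 001011, weight = 3.
  m = 1001 → c = 000111, weight = 3.
  m = 0101 → c = 101010, weight = 3.
  m = 1101 → c = 100110, weight = 3.
  m = 0011 → c = 100000, weight = 1.
  m = 1011 → c = 101100, weight = 3.
  m = 0111 → c = 000001, weight = 1.
  m = 1111 → c = 001101, weight = 3.
Tally weights:
  weight 0: 1 codewords.
  weight 1: 2 codewords.
  weight 2: 4 codewords.
  weight 3: 6 codewords.
  weight 4: 3 codewords.
Minimum distance d = smallest w > 0 with A_w > 0 = 1.
Sanity: Σ A_w = 16 = 2^4 = 16 ✓.


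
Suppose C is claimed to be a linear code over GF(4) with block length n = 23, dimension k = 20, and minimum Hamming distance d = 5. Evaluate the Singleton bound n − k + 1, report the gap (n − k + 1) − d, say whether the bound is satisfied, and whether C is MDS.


Singleton RHS = n − k + 1 = 4, slack = -1, bound violated (no such code; not MDS).

Singleton bound: d ≤ n − k + 1.
Here n = 23, k = 20, so n − k + 1 = 4.
Given d = 5, check d ≤ 4: NO.
Slack = (n − k + 1) − d = -1.
The slack is negative: d = 5 exceeds n − k + 1 = 4 by 1, so the Singleton bound is violated and no linear [23, 20, 5]_4 code can exist. In particular it is not MDS (MDS requires d = n − k + 1 exactly).
Description: the claimed parameters are [23, 20, 5]_4; such a code would be impossible (violates the Singleton bound).


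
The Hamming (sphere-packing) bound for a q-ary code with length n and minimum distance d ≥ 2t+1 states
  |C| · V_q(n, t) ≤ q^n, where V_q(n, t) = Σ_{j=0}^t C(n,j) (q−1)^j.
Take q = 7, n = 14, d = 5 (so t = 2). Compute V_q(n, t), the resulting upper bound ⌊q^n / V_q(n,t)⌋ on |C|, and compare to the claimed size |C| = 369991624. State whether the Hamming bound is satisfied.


V_q(n, t) = 3361, q^n = 678223072849, Hamming bound = 201792047, |C| = 369991624 > bound (violated).

Step 1: Compute V_q(n, t) = Σ_{j=0}^2 C(n, j) (q−1)^j.
  j = 0: C(14,0)·(6)^0 = 1·1 = 1.
  j = 1: C(14,1)·(6)^1 = 14·6 = 84.
  j = 2: C(14,2)·(6)^2 = 91·36 = 3276.
  V_q(n, t) = 1 + 84 + 3276 = 3361.
Step 2: q^n = 7^14 = 678223072849.
Step 3: Hamming bound ⌊q^n / V_q(n,t)⌋ = ⌊678223072849/3361⌋ = 201792047.
Step 4: Compare |C| = 369991624 to 201792047: violated.
The claimed |C| lies above the Hamming bound, so no 7-ary code of length 14 with d ≥ 5 can have 369991624 codewords.


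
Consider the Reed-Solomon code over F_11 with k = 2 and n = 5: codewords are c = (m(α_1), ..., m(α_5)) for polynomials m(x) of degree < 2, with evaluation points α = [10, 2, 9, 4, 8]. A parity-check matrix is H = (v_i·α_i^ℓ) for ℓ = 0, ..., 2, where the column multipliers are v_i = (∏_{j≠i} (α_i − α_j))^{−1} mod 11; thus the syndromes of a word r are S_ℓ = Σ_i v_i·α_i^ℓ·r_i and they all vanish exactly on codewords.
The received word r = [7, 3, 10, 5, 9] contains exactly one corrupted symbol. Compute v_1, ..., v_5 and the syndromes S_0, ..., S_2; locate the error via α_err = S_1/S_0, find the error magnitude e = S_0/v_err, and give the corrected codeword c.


S = (5, 6, 5), error at position 1, error magnitude e = 7, c = [0, 3, 10, 5, 9].

Step 1: column multipliers v_i = (∏_{j≠i}(α_i − α_j))^{−1} mod 11.
  i = 1 (α = 10): (10−2)(10−9)(10−4)(10−8) = 8·1·6·2 = 96 ≡ 8, so v_1 = 8^{−1} = 7 (mod 11).
  i = 2 (α = 2): (2−10)(2−9)(2−4)(2−8) = (−8)·(−7)·(−2)·(−6) = 672 ≡ 1, so v_2 = 1^{−1} = 1 (mod 11).
  i = 3 (α = 9): (9−10)(9−2)(9−4)(9−8) = (−1)·7·5·1 = −35 ≡ 9, so v_3 = 9^{−1} = 5 (mod 11).
  i = 4 (α = 4): (4−10)(4−2)(4−9)(4−8) = (−6)·2·(−5)·(−4) = −240 ≡ 2, so v_4 = 2^{−1} = 6 (mod 11).
  i = 5 (α = 8): (8−10)(8−2)(8−9)(8−4) = (−2)·6·(−1)·4 = 48 ≡ 4, so v_5 = 4^{−1} = 3 (mod 11).
  v = [7, 1, 5, 6, 3].
Step 2: syndromes of r = [7, 3, 10, 5, 9] (all sums mod 11).
  S_0 = Σ v_i r_i = 7·7 + 1·3 + 5·10 + 6·5 + 3·9 = 159 ≡ 5.
  S_1 = Σ v_i α_i r_i = 7·10·7 + 1·2·3 + 5·9·10 + 6·4·5 + 3·8·9 = 1282 ≡ 6.
  α_i^2 mod 11 = [1, 4, 4, 5, 9].
  S_2 = Σ v_i α_i^2 r_i = 7·1·7 + 1·4·3 + 5·4·10 + 6·5·5 + 3·9·9 = 654 ≡ 5.
  S = (5, 6, 5) ≠ 0, so r is not a codeword (an error is present).
Step 3: locate the error. For a single error e at position i, S_ℓ = v_i·e·α_i^ℓ, so α_err = S_1/S_0.
  S_0^{−1} = 5^{−1} = 9 (mod 11), so α_err = 6·9 = 54 ≡ 10 = α_1. Error position i = 1.
  Consistency check: S_2/S_1 = 5·2 = 10 ≡ 10 = α_err ✓ (single-error assumption holds).
Step 4: error magnitude e = S_0/v_1 = S_0·∏_{j≠1}(α_1 − α_j) = 5·8 = 40 ≡ 7 (mod 11).
Step 5: correct position 1: c_1 = r_1 − e = 7 − 7 ≡ 0 (mod 11). Hence c = [0, 3, 10, 5, 9].
  Check: interpolating c through the α_i gives m(x) = 1 + 1·x (degree < 2) with m(α_i) = c_i for every i, so c is indeed a codeword.


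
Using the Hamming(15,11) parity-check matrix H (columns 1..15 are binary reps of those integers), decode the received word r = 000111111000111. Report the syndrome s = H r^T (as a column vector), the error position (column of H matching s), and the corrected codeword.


s = (1, 1, 0, 1)^T, error position = 13, corrected codeword c = 000111111000011

Compute s = H r^T mod 2 one row at a time:
  s_1 = 1 + 1 + 0 + 0 + 0 + 1 + 1 + 1 = 5 ≡ 1 (mod 2).
  s_2 = 1 + 1 + 1 + 1 + 0 + 1 + 1 + 1 = 7 ≡ 1 (mod 2).
  s_3 = 0 + 0 + 1 + 1 + 0 + 0 + 1 + 1 = 4 ≡ 0 (mod 2).
  s_4 = 0 + 0 + 1 + 1 + 1 + 0 + 1 + 1 = 5 ≡ 1 (mod 2).
s = (1, 1, 0, 1)^T — this equals column 13 of H (binary 1101), so error is at position 13.
Correct: flip bit 13 of r = 000111111000111 to get c = 000111111000011.


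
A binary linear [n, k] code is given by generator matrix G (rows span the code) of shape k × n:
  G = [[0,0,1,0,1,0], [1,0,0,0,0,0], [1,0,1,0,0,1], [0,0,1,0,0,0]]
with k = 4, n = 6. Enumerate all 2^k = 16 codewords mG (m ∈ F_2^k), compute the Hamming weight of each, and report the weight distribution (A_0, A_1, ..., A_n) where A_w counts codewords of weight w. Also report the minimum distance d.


Weight distribution: A_0 = 1, A_1 = 4, A_2 = 6, A_3 = 4, A_4 = 1. Minimum distance d = 1.

Enumerate all 2^4 = 16 messages m ∈ F_2^4.
For each, compute codeword c = mG in F_2^6, then tally its weight.
  m = 0000 → c = 000000, weight = 0.
  m = 1000 → c = 001010, weight = 2.
  m = 0100 → c = 100000, weight = 1.
  m = 1100 → c = 101010, weight = 3.
  m = 0010 → c = 101001, weight = 3.
  m = 1010 → c = 100011, weight = 3.
  m = 0110 → c = 001001, weight = 2.
  m = 1110 → c = 000011, weight = 2.
  m = 0001 → c = 001000, weight = 1.
  m = 1001 → c = 000010, weight = 1.
  m = 0101 → c = 101000, weight = 2.
  m = 1101 → c = 100010, weight = 2.
  m = 0011 → c = 100001, weight = 2.
  m = 1011 → c = 101011, weight = 4.
  m = 0111 → c = 000001, weight = 1.
  m = 1111 → c = 001011, weight = 3.
Tally weights:
  weight 0: 1 codewords.
  weight 1: 4 codewords.
  weight 2: 6 codewords.
  weight 3: 4 codewords.
  weight 4: 1 codewords.
Minimum distance d = smallest w > 0 with A_w > 0 = 1.
Sanity: Σ A_w = 16 = 2^4 = 16 ✓.


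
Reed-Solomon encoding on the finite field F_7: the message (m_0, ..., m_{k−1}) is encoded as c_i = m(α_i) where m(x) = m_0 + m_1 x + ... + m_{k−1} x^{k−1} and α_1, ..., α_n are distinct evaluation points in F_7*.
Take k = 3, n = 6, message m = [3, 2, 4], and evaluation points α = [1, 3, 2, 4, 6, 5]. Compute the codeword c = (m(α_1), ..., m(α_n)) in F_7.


c = [2, 3, 2, 5, 5, 1]

Message polynomial: m(x) = 3 + 2·x + 4·x^2 (mod 7).
For each evaluation point α_i, compute m(α_i) mod 7:
  α_1 = 1: Horner steps 4 → 6 → 2, so m(1) = 2.
  α_2 = 3: Horner steps 4 → 0 → 3, so m(3) = 3.
  α_3 = 2: Horner steps 4 → 3 → 2, so m(2) = 2.
  α_4 = 4: Horner steps 4 → 4 → 5, so m(4) = 5.
  α_5 = 6: Horner steps 4 → 5 → 5, so m(6) = 5.
  α_6 = 5: Horner steps 4 → 1 → 1, so m(5) = 1.
Codeword c = [2, 3, 2, 5, 5, 1] ∈ F_7^6.


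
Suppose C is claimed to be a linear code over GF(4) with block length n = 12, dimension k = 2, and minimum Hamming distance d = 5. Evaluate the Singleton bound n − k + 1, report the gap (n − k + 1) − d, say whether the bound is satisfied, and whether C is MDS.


Singleton RHS = n − k + 1 = 11, slack = 6, bound satisfied, not MDS.

Singleton bound: d ≤ n − k + 1.
Here n = 12, k = 2, so n − k + 1 = 11.
Given d = 5, check d ≤ 11: YES.
Slack = (n − k + 1) − d = 6.
The code is NOT MDS (slack = 6 > 0).
Description: the claimed parameters are [12, 2, 5]_4; such a code would be non-MDS.


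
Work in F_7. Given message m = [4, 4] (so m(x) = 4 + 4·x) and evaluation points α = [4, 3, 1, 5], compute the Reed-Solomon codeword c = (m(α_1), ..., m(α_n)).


c = [6, 2, 1, 3]

Message polynomial: m(x) = 4 + 4·x (mod 7).
For each evaluation point α_i, compute m(α_i) mod 7:
  α_1 = 4: Horner steps 4 → 6, so m(4) = 6.
  α_2 = 3: Horner steps 4 → 2, so m(3) = 2.
  α_3 = 1: Horner steps 4 → 1, so m(1) = 1.
  α_4 = 5: Horner steps 4 → 3, so m(5) = 3.
Codeword c = [6, 2, 1, 3] ∈ F_7^4.


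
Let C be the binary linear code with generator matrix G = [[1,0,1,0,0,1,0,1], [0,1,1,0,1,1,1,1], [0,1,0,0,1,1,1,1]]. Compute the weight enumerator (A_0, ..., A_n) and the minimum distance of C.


Weight distribution: A_0 = 1, A_1 = 1, A_3 = 1, A_4 = 2, A_5 = 2, A_6 = 1. Minimum distance d = 1.

Enumerate all 2^3 = 8 messages m ∈ F_2^3.
For each, compute codeword c = mG in F_2^8, then tally its weight.
  m = 000 → c = 00000000, weight = 0.
  m = 100 → c = 10100101, weight = 4.
  m = 010 → c = 01101111, weight = 6.
  m = 110 → c = 11001010, weight = 4.
  m = 001 → c = 01001111, weight = 5.
  m = 101 → c = 11101010, weight = 5.
  m = 011 → c = 00100000, weight = 1.
  m = 111 → c = 10000101, weight = 3.
Tally weights:
  weight 0: 1 codewords.
  weight 1: 1 codewords.
  weight 3: 1 codewords.
  weight 4: 2 codewords.
  weight 5: 2 codewords.
  weight 6: 1 codewords.
Minimum distance d = smallest w > 0 with A_w > 0 = 1.
Sanity: Σ A_w = 8 = 2^3 = 8 ✓.


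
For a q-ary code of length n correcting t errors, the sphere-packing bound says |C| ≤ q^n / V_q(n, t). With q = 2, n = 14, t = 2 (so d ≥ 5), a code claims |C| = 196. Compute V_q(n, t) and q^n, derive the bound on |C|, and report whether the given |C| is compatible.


V_q(n, t) = 106, q^n = 16384, Hamming bound = 154, |C| = 196 > bound (violated).

Step 1: Compute V_q(n, t) = Σ_{j=0}^2 C(n, j) (q−1)^j.
  j = 0: C(14,0)·(1)^0 = 1·1 = 1.
  j = 1: C(14,1)·(1)^1 = 14·1 = 14.
  j = 2: C(14,2)·(1)^2 = 91·1 = 91.
  V_q(n, t) = 1 + 14 + 91 = 106.
Step 2: q^n = 2^14 = 16384.
Step 3: Hamming bound ⌊q^n / V_q(n,t)⌋ = ⌊16384/106⌋ = 154.
Step 4: Compare |C| = 196 to 154: violated.
The claimed |C| lies above the Hamming bound, so no 2-ary code of length 14 with d ≥ 5 can have 196 codewords.


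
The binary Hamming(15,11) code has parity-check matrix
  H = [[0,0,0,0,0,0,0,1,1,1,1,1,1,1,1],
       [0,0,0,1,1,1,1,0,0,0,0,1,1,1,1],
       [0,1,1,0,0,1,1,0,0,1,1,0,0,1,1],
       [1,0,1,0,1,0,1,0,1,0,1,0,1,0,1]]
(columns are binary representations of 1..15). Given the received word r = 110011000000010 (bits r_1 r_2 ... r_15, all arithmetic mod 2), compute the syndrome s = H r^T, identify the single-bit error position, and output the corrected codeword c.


s = (1, 1, 1, 0)^T, error position = 14, corrected codeword c = 110011000000000

Compute s = H r^T mod 2 one row at a time:
  s_1 = 0 + 0 + 0 + 0 + 0 + 0 + 1 + 0 = 1 ≡ 1 (mod 2).
  s_2 = 0 + 1 + 1 + 0 + 0 + 0 + 1 + 0 = 3 ≡ 1 (mod 2).
  s_3 = 1 + 0 + 1 + 0 + 0 + 0 + 1 + 0 = 3 ≡ 1 (mod 2).
  s_4 = 1 + 0 + 1 + 0 + 0 + 0 + 0 + 0 = 2 ≡ 0 (mod 2).
s = (1, 1, 1, 0)^T — this equals column 14 of H (binary 1110), so error is at position 14.
Correct: flip bit 14 of r = 110011000000010 to get c = 110011000000000.


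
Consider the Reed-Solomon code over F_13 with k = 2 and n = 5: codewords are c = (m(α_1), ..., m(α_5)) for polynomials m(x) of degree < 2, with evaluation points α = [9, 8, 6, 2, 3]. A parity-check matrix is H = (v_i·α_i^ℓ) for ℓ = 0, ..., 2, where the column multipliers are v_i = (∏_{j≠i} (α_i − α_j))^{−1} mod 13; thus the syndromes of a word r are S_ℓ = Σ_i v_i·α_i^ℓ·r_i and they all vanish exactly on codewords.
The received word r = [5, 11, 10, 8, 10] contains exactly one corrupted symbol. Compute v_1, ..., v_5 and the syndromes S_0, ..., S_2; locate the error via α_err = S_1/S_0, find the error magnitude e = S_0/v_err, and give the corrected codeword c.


S = (8, 11, 7), error at position 5, error magnitude e = 8, c = [5, 11, 10, 8, 2].

Step 1: column multipliers v_i = (∏_{j≠i}(α_i − α_j))^{−1} mod 13.
  i = 1 (α = 9): (9−8)(9−6)(9−2)(9−3) = 1·3·7·6 = 126 ≡ 9, so v_1 = 9^{−1} = 3 (mod 13).
  i = 2 (α = 8): (8−9)(8−6)(8−2)(8−3) = (−1)·2·6·5 = −60 ≡ 5, so v_2 = 5^{−1} = 8 (mod 13).
  i = 3 (α = 6): (6−9)(6−8)(6−2)(6−3) = (−3)·(−2)·4·3 = 72 ≡ 7, so v_3 = 7^{−1} = 2 (mod 13).
  i = 4 (α = 2): (2−9)(2−8)(2−6)(2−3) = (−7)·(−6)·(−4)·(−1) = 168 ≡ 12, so v_4 = 12^{−1} = 12 (mod 13).
  i = 5 (α = 3): (3−9)(3−8)(3−6)(3−2) = (−6)·(−5)·(−3)·1 = −90 ≡ 1, so v_5 = 1^{−1} = 1 (mod 13).
  v = [3, 8, 2, 12, 1].
Step 2: syndromes of r = [5, 11, 10, 8, 10] (all sums mod 13).
  S_0 = Σ v_i r_i = 3·5 + 8·11 + 2·10 + 12·8 + 1·10 = 229 ≡ 8.
  S_1 = Σ v_i α_i r_i = 3·9·5 + 8·8·11 + 2·6·10 + 12·2·8 + 1·3·10 = 1181 ≡ 11.
  α_i^2 mod 13 = [3, 12, 10, 4, 9].
  S_2 = Σ v_i α_i^2 r_i = 3·3·5 + 8·12·11 + 2·10·10 + 12·4·8 + 1·9·10 = 1775 ≡ 7.
  S = (8, 11, 7) ≠ 0, so r is not a codeword (an error is present).
Step 3: locate the error. For a single error e at position i, S_ℓ = v_i·e·α_i^ℓ, so α_err = S_1/S_0.
  S_0^{−1} = 8^{−1} = 5 (mod 13), so α_err = 11·5 = 55 ≡ 3 = α_5. Error position i = 5.
  Consistency check: S_2/S_1 = 7·6 = 42 ≡ 3 = α_err ✓ (single-error assumption holds).
Step 4: error magnitude e = S_0/v_5 = S_0·∏_{j≠5}(α_5 − α_j) = 8·1 = 8 ≡ 8 (mod 13).
Step 5: correct position 5: c_5 = r_5 − e = 10 − 8 ≡ 2 (mod 13). Hence c = [5, 11, 10, 8, 2].
  Check: interpolating c through the α_i gives m(x) = 7 + 7·x (degree < 2) with m(α_i) = c_i for every i, so c is indeed a codeword.


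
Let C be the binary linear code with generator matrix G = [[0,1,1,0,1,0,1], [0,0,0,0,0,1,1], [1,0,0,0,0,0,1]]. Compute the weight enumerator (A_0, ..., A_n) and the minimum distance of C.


Weight distribution: A_0 = 1, A_2 = 3, A_4 = 3, A_6 = 1. Minimum distance d = 2.

Enumerate all 2^3 = 8 messages m ∈ F_2^3.
For each, compute codeword c = mG in F_2^7, then tally its weight.
  m = 000 → c = 0000000, weight = 0.
  m = 100 → c = 0110101, weight = 4.
  m = 010 → c = 0000011, weight = 2.
  m = 110 → c = 0110110, weight = 4.
  m = 001 → c = 1000001, weight = 2.
  m = 101 → c = 1110100, weight = 4.
  m = 011 → c = 1000010, weight = 2.
  m = 111 → c = 1110111, weight = 6.
Tally weights:
  weight 0: 1 codewords.
  weight 2: 3 codewords.
  weight 4: 3 codewords.
  weight 6: 1 codewords.
Minimum distance d = smallest w > 0 with A_w > 0 = 2.
Sanity: Σ A_w = 8 = 2^3 = 8 ✓.


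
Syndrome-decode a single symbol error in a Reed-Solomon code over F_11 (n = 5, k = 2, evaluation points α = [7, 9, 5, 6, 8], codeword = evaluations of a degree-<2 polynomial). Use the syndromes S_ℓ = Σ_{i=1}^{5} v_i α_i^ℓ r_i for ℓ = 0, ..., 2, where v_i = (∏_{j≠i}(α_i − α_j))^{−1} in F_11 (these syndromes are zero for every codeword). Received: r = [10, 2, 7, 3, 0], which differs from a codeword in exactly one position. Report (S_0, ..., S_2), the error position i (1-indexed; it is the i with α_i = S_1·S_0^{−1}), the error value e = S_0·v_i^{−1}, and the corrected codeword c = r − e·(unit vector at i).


S = (1, 8, 9), error at position 5, error magnitude e = 5, c = [10, 2, 7, 3, 6].

Step 1: column multipliers v_i = (∏_{j≠i}(α_i − α_j))^{−1} mod 11.
  i = 1 (α = 7): (7−9)(7−5)(7−6)(7−8) = (−2)·2·1·(−1) = 4 ≡ 4, so v_1 = 4^{−1} = 3 (mod 11).
  i = 2 (α = 9): (9−7)(9−5)(9−6)(9−8) = 2·4·3·1 = 24 ≡ 2, so v_2 = 2^{−1} = 6 (mod 11).
  i = 3 (α = 5): (5−7)(5−9)(5−6)(5−8) = (−2)·(−4)·(−1)·(−3) = 24 ≡ 2, so v_3 = 2^{−1} = 6 (mod 11).
  i = 4 (α = 6): (6−7)(6−9)(6−5)(6−8) = (−1)·(−3)·1·(−2) = −6 ≡ 5, so v_4 = 5^{−1} = 9 (mod 11).
  i = 5 (α = 8): (8−7)(8−9)(8−5)(8−6) = 1·(−1)·3·2 = −6 ≡ 5, so v_5 = 5^{−1} = 9 (mod 11).
  v = [3, 6, 6, 9, 9].
Step 2: syndromes of r = [10, 2, 7, 3, 0] (all sums mod 11).
  S_0 = Σ v_i r_i = 3·10 + 6·2 + 6·7 + 9·3 + 9·0 = 111 ≡ 1.
  S_1 = Σ v_i α_i r_i = 3·7·10 + 6·9·2 + 6·5·7 + 9·6·3 + 9·8·0 = 690 ≡ 8.
  α_i^2 mod 11 = [5, 4, 3, 3, 9].
  S_2 = Σ v_i α_i^2 r_i = 3·5·10 + 6·4·2 + 6·3·7 + 9·3·3 + 9·9·0 = 405 ≡ 9.
  S = (1, 8, 9) ≠ 0, so r is not a codeword (an error is present).
Step 3: locate the error. For a single error e at position i, S_ℓ = v_i·e·α_i^ℓ, so α_err = S_1/S_0.
  S_0^{−1} = 1^{−1} = 1 (mod 11), so α_err = 8·1 = 8 ≡ 8 = α_5. Error position i = 5.
  Consistency check: S_2/S_1 = 9·7 = 63 ≡ 8 = α_err ✓ (single-error assumption holds).
Step 4: error magnitude e = S_0/v_5 = S_0·∏_{j≠5}(α_5 − α_j) = 1·5 = 5 ≡ 5 (mod 11).
Step 5: correct position 5: c_5 = r_5 − e = 0 − 5 ≡ 6 (mod 11). Hence c = [10, 2, 7, 3, 6].
  Check: interpolating c through the α_i gives m(x) = 5 + 7·x (degree < 2) with m(α_i) = c_i for every i, so c is indeed a codeword.


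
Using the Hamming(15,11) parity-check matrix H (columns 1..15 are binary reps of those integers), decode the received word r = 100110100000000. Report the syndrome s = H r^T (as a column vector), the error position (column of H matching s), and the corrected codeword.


s = (0, 1, 1, 1)^T, error position = 7, corrected codeword c = 100110000000000

Compute s = H r^T mod 2 one row at a time:
  s_1 = 0 + 0 + 0 + 0 + 0 + 0 + 0 + 0 = 0 ≡ 0 (mod 2).
  s_2 = 1 + 1 + 0 + 1 + 0 + 0 + 0 + 0 = 3 ≡ 1 (mod 2).
  s_3 = 0 + 0 + 0 + 1 + 0 + 0 + 0 + 0 = 1 ≡ 1 (mod 2).
  s_4 = 1 + 0 + 1 + 1 + 0 + 0 + 0 + 0 = 3 ≡ 1 (mod 2).
s = (0, 1, 1, 1)^T — this equals column 7 of H (binary 0111), so error is at position 7.
Correct: flip bit 7 of r = 100110100000000 to get c = 100110000000000.


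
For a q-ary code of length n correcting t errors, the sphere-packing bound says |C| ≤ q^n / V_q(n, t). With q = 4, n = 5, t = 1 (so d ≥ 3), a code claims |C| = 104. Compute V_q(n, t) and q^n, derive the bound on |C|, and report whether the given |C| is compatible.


V_q(n, t) = 16, q^n = 1024, Hamming bound = 64, |C| = 104 > bound (violated).

Step 1: Compute V_q(n, t) = Σ_{j=0}^1 C(n, j) (q−1)^j.
  j = 0: C(5,0)·(3)^0 = 1·1 = 1.
  j = 1: C(5,1)·(3)^1 = 5·3 = 15.
  V_q(n, t) = 1 + 15 = 16.
Step 2: q^n = 4^5 = 1024.
Step 3: Hamming bound ⌊q^n / V_q(n,t)⌋ = ⌊1024/16⌋ = 64.
Step 4: Compare |C| = 104 to 64: violated.
The claimed |C| lies above the Hamming bound, so no 4-ary code of length 5 with d ≥ 3 can have 104 codewords.


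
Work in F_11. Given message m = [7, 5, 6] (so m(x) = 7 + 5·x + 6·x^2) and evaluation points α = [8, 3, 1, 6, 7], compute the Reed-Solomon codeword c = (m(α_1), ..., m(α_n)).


c = [2, 10, 7, 0, 6]

Message polynomial: m(x) = 7 + 5·x + 6·x^2 (mod 11).
For each evaluation point α_i, compute m(α_i) mod 11:
  α_1 = 8: Horner steps 6 → 9 → 2, so m(8) = 2.
  α_2 = 3: Horner steps 6 → 1 → 10, so m(3) = 10.
  α_3 = 1: Horner steps 6 → 0 → 7, so m(1) = 7.
  α_4 = 6: Horner steps 6 → 8 → 0, so m(6) = 0.
  α_5 = 7: Horner steps 6 → 3 → 6, so m(7) = 6.
Codeword c = [2, 10, 7, 0, 6] ∈ F_11^5.


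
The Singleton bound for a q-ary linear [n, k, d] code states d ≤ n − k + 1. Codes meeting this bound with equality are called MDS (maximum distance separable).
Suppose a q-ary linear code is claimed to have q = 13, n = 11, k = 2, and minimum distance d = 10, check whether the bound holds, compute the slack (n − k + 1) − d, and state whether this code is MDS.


Singleton RHS = n − k + 1 = 10, slack = 0, bound satisfied, MDS.

Singleton bound: d ≤ n − k + 1.
Here n = 11, k = 2, so n − k + 1 = 10.
Given d = 10, check d ≤ 10: YES.
Slack = (n − k + 1) − d = 0.
The code is MDS (slack = 0).
Description: the claimed parameters are [11, 2, 10]_13; such a code would be MDS (meets Singleton bound).


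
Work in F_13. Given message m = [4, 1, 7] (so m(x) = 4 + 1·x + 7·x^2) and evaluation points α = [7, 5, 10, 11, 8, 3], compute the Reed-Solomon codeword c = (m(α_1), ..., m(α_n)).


c = [3, 2, 12, 4, 5, 5]

Message polynomial: m(x) = 4 + 1·x + 7·x^2 (mod 13).
For each evaluation point α_i, compute m(α_i) mod 13:
  α_1 = 7: Horner steps 7 → 11 → 3, so m(7) = 3.
  α_2 = 5: Horner steps 7 → 10 → 2, so m(5) = 2.
  α_3 = 10: Horner steps 7 → 6 → 12, so m(10) = 12.
  α_4 = 11: Horner steps 7 → 0 → 4, so m(11) = 4.
  α_5 = 8: Horner steps 7 → 5 → 5, so m(8) = 5.
  α_6 = 3: Horner steps 7 → 9 → 5, so m(3) = 5.
Codeword c = [3, 2, 12, 4, 5, 5] ∈ F_13^6.


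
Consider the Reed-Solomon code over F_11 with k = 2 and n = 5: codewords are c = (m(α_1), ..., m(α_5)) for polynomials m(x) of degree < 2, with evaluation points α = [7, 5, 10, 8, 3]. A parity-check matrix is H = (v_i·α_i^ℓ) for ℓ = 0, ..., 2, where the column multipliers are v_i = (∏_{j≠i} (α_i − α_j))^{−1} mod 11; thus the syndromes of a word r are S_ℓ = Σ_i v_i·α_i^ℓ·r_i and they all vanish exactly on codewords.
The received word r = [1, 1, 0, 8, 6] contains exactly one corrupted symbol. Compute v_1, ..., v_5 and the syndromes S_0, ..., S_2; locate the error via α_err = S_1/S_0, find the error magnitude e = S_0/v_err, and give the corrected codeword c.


S = (6, 8, 7), error at position 2, error magnitude e = 3, c = [1, 9, 0, 8, 6].

Step 1: column multipliers v_i = (∏_{j≠i}(α_i − α_j))^{−1} mod 11.
  i = 1 (α = 7): (7−5)(7−10)(7−8)(7−3) = 2·(−3)·(−1)·4 = 24 ≡ 2, so v_1 = 2^{−1} = 6 (mod 11).
  i = 2 (α = 5): (5−7)(5−10)(5−8)(5−3) = (−2)·(−5)·(−3)·2 = −60 ≡ 6, so v_2 = 6^{−1} = 2 (mod 11).
  i = 3 (α = 10): (10−7)(10−5)(10−8)(10−3) = 3·5·2·7 = 210 ≡ 1, so v_3 = 1^{−1} = 1 (mod 11).
  i = 4 (α = 8): (8−7)(8−5)(8−10)(8−3) = 1·3·(−2)·5 = −30 ≡ 3, so v_4 = 3^{−1} = 4 (mod 11).
  i = 5 (α = 3): (3−7)(3−5)(3−10)(3−8) = (−4)·(−2)·(−7)·(−5) = 280 ≡ 5, so v_5 = 5^{−1} = 9 (mod 11).
  v = [6, 2, 1, 4, 9].
Step 2: syndromes of r = [1, 1, 0, 8, 6] (all sums mod 11).
  S_0 = Σ v_i r_i = 6·1 + 2·1 + 1·0 + 4·8 + 9·6 = 94 ≡ 6.
  S_1 = Σ v_i α_i r_i = 6·7·1 + 2·5·1 + 1·10·0 + 4·8·8 + 9·3·6 = 470 ≡ 8.
  α_i^2 mod 11 = [5, 3, 1, 9, 9].
  S_2 = Σ v_i α_i^2 r_i = 6·5·1 + 2·3·1 + 1·1·0 + 4·9·8 + 9·9·6 = 810 ≡ 7.
  S = (6, 8, 7) ≠ 0, so r is not a codeword (an error is present).
Step 3: locate the error. For a single error e at position i, S_ℓ = v_i·e·α_i^ℓ, so α_err = S_1/S_0.
  S_0^{−1} = 6^{−1} = 2 (mod 11), so α_err = 8·2 = 16 ≡ 5 = α_2. Error position i = 2.
  Consistency check: S_2/S_1 = 7·7 = 49 ≡ 5 = α_err ✓ (single-error assumption holds).
Step 4: error magnitude e = S_0/v_2 = S_0·∏_{j≠2}(α_2 − α_j) = 6·6 = 36 ≡ 3 (mod 11).
Step 5: correct position 2: c_2 = r_2 − e = 1 − 3 ≡ 9 (mod 11). Hence c = [1, 9, 0, 8, 6].
  Check: interpolating c through the α_i gives m(x) = 7 + 7·x (degree < 2) with m(α_i) = c_i for every i, so c is indeed a codeword.


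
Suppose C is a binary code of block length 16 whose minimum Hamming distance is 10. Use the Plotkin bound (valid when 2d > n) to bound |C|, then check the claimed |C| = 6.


Plotkin bound M ≤ 4; given |C| = 6 > bound (violated).

Check applicability: 2d = 20, n = 16.
2d − n = 4 > 0, so Plotkin applies.
Compute d/(2d−n) = 10/4 ≈ 2.5000.
⌊d/(2d−n)⌋ = 2.
Plotkin bound: M ≤ 2·2 = 4.
Given |C| = 6, check: VIOLATED.
This |C| is above the Plotkin bound, so no binary code with n = 16, d = 10 and 6 codewords exists.


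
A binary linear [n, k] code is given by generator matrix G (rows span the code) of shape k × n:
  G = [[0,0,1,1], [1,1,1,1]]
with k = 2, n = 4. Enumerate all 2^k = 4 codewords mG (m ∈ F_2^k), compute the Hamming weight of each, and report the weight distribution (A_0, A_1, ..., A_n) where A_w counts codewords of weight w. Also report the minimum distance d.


Weight distribution: A_0 = 1, A_2 = 2, A_4 = 1. Minimum distance d = 2.

Enumerate all 2^2 = 4 messages m ∈ F_2^2.
For each, compute codeword c = mG in F_2^4, then tally its weight.
  m = 00 → c = 0000, weight = 0.
  m = 10 → c = 0011, weight = 2.
  m = 01 → c = 1111, weight = 4.
  m = 11 → c = 1100, weight = 2.
Tally weights:
  weight 0: 1 codewords.
  weight 2: 2 codewords.
  weight 4: 1 codewords.
Minimum distance d = smallest w > 0 with A_w > 0 = 2.
Sanity: Σ A_w = 4 = 2^2 = 4 ✓.


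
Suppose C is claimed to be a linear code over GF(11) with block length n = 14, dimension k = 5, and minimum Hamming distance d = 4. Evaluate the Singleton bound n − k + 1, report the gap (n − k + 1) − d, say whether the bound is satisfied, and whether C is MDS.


Singleton RHS = n − k + 1 = 10, slack = 6, bound satisfied, not MDS.

Singleton bound: d ≤ n − k + 1.
Here n = 14, k = 5, so n − k + 1 = 10.
Given d = 4, check d ≤ 10: YES.
Slack = (n − k + 1) − d = 6.
The code is NOT MDS (slack = 6 > 0).
Description: the claimed parameters are [14, 5, 4]_11; such a code would be non-MDS.


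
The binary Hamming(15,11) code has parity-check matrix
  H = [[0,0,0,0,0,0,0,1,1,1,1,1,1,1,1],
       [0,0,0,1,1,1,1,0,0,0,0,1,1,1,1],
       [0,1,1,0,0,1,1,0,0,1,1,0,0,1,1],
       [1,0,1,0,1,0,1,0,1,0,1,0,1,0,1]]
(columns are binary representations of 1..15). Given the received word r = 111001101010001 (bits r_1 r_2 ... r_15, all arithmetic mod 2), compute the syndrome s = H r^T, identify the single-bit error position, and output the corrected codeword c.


s = (1, 1, 0, 0)^T, error position = 12, corrected codeword c = 111001101011001

Compute s = H r^T mod 2 one row at a time:
  s_1 = 0 + 1 + 0 + 1 + 0 + 0 + 0 + 1 = 3 ≡ 1 (mod 2).
  s_2 = 0 + 0 + 1 + 1 + 0 + 0 + 0 + 1 = 3 ≡ 1 (mod 2).
  s_3 = 1 + 1 + 1 + 1 + 0 + 1 + 0 + 1 = 6 ≡ 0 (mod 2).
  s_4 = 1 + 1 + 0 + 1 + 1 + 1 + 0 + 1 = 6 ≡ 0 (mod 2).
s = (1, 1, 0, 0)^T — this equals column 12 of H (binary 1100), so error is at position 12.
Correct: flip bit 12 of r = 111001101010001 to get c = 111001101011001.


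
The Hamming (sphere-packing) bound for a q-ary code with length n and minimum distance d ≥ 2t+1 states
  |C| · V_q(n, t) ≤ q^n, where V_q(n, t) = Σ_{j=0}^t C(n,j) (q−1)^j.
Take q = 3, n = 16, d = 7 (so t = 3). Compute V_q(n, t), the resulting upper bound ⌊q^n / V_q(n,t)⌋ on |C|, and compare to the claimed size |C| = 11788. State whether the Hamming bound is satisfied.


V_q(n, t) = 4993, q^n = 43046721, Hamming bound = 8621, |C| = 11788 > bound (violated).

Step 1: Compute V_q(n, t) = Σ_{j=0}^3 C(n, j) (q−1)^j.
  j = 0: C(16,0)·(2)^0 = 1·1 = 1.
  j = 1: C(16,1)·(2)^1 = 16·2 = 32.
  j = 2: C(16,2)·(2)^2 = 120·4 = 480.
  j = 3: C(16,3)·(2)^3 = 560·8 = 4480.
  V_q(n, t) = 1 + 32 + 480 + 4480 = 4993.
Step 2: q^n = 3^16 = 43046721.
Step 3: Hamming bound ⌊q^n / V_q(n,t)⌋ = ⌊43046721/4993⌋ = 8621.
Step 4: Compare |C| = 11788 to 8621: violated.
The claimed |C| lies above the Hamming bound, so no 3-ary code of length 16 with d ≥ 7 can have 11788 codewords.
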